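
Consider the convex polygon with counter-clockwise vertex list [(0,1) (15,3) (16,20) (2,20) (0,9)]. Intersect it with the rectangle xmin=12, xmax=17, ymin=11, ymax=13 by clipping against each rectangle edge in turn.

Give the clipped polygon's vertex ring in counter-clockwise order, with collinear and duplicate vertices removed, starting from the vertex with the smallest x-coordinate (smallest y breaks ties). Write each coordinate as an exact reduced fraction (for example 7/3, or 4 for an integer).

1. After x ≥ 12: [(12,13/5) (15,3) (16,20) (12,20)]
2. After x ≤ 17: [(12,13/5) (15,3) (16,20) (12,20)]
3. After y ≥ 11: [(12,11) (263/17,11) (16,20) (12,20)]
4. After y ≤ 13: [(12,13) (12,11) (263/17,11) (265/17,13)]
5. Canonical ring: [(12,11) (263/17,11) (265/17,13) (12,13)]

Clipped polygon: [(12,11) (263/17,11) (265/17,13) (12,13)]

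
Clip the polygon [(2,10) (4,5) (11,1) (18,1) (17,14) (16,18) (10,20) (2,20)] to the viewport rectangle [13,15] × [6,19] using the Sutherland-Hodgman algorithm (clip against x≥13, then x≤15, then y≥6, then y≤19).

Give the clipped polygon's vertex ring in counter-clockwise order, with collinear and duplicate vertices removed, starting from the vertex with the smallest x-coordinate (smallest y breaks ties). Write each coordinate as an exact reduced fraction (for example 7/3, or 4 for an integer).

1. After x ≥ 13: [(13,1) (18,1) (17,14) (16,18) (13,19)]
2. After x ≤ 15: [(13,1) (15,1) (15,55/3) (13,19)]
3. After y ≥ 6: [(13,6) (15,6) (15,55/3) (13,19)]
4. After y ≤ 19: [(13,6) (15,6) (15,55/3) (13,19)]
5. Canonical ring: [(13,6) (15,6) (15,55/3) (13,19)]

Clipped polygon: [(13,6) (15,6) (15,55/3) (13,19)]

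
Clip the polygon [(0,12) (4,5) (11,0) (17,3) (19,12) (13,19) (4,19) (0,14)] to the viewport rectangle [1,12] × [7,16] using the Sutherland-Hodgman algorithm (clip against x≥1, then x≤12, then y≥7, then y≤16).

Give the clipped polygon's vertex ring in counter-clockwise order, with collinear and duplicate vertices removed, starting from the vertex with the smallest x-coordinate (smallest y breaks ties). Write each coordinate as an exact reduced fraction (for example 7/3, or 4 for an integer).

1. After x ≥ 1: [(1,41/4) (4,5) (11,0) (17,3) (19,12) (13,19) (4,19) (1,61/4)]
2. After x ≤ 12: [(1,41/4) (4,5) (11,0) (12,1/2) (12,19) (4,19) (1,61/4)]
3. After y ≥ 7: [(1,41/4) (20/7,7) (12,7) (12,19) (4,19) (1,61/4)]
4. After y ≤ 16: [(1,41/4) (20/7,7) (12,7) (12,16) (8/5,16) (1,61/4)]
5. Canonical ring: [(1,41/4) (20/7,7) (12,7) (12,16) (8/5,16) (1,61/4)]

Clipped polygon: [(1,41/4) (20/7,7) (12,7) (12,16) (8/5,16) (1,61/4)]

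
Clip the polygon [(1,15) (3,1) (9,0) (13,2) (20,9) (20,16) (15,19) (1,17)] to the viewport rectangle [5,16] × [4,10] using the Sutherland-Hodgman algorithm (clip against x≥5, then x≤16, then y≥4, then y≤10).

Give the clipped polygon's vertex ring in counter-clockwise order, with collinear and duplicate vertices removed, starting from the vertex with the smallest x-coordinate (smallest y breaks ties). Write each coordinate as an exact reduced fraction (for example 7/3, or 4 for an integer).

1. After x ≥ 5: [(5,2/3) (9,0) (13,2) (20,9) (20,16) (15,19) (5,123/7)]
2. After x ≤ 16: [(5,2/3) (9,0) (13,2) (16,5) (16,92/5) (15,19) (5,123/7)]
3. After y ≥ 4: [(5,4) (15,4) (16,5) (16,92/5) (15,19) (5,123/7)]
4. After y ≤ 10: [(5,10) (5,4) (15,4) (16,5) (16,10)]
5. Canonical ring: [(5,4) (15,4) (16,5) (16,10) (5,10)]

Clipped polygon: [(5,4) (15,4) (16,5) (16,10) (5,10)]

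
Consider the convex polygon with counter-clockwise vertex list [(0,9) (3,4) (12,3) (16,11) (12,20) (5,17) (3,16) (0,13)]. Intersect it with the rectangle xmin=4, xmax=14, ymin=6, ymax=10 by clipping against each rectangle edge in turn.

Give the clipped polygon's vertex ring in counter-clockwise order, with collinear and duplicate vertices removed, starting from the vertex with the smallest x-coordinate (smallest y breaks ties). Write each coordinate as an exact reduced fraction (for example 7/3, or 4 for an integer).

1. After x ≥ 4: [(4,35/9) (12,3) (16,11) (12,20) (5,17) (4,33/2)]
2. After x ≤ 14: [(4,35/9) (12,3) (14,7) (14,31/2) (12,20) (5,17) (4,33/2)]
3. After y ≥ 6: [(4,6) (27/2,6) (14,7) (14,31/2) (12,20) (5,17) (4,33/2)]
4. After y ≤ 10: [(4,10) (4,6) (27/2,6) (14,7) (14,10)]
5. Canonical ring: [(4,6) (27/2,6) (14,7) (14,10) (4,10)]

Clipped polygon: [(4,6) (27/2,6) (14,7) (14,10) (4,10)]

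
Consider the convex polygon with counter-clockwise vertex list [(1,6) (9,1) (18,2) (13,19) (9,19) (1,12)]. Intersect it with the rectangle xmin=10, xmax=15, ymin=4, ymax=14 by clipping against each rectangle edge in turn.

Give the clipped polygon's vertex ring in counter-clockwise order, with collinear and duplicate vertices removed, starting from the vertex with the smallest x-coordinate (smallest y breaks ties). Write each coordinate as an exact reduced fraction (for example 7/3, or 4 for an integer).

1. After x ≥ 10: [(10,10/9) (18,2) (13,19) (10,19)]
2. After x ≤ 15: [(10,10/9) (15,5/3) (15,61/5) (13,19) (10,19)]
3. After y ≥ 4: [(10,4) (15,4) (15,61/5) (13,19) (10,19)]
4. After y ≤ 14: [(10,14) (10,4) (15,4) (15,61/5) (246/17,14)]
5. Canonical ring: [(10,4) (15,4) (15,61/5) (246/17,14) (10,14)]

Clipped polygon: [(10,4) (15,4) (15,61/5) (246/17,14) (10,14)]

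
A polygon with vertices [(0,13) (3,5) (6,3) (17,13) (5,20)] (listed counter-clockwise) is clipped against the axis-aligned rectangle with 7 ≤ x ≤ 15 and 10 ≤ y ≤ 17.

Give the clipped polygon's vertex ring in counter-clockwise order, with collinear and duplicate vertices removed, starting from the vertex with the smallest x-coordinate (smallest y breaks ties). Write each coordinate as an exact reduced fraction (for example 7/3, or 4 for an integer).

1. After x ≥ 7: [(7,43/11) (17,13) (7,113/6)]
2. After x ≤ 15: [(7,43/11) (15,123/11) (15,85/6) (7,113/6)]
3. After y ≥ 10: [(7,10) (137/10,10) (15,123/11) (15,85/6) (7,113/6)]
4. After y ≤ 17: [(7,17) (7,10) (137/10,10) (15,123/11) (15,85/6) (71/7,17)]
5. Canonical ring: [(7,10) (137/10,10) (15,123/11) (15,85/6) (71/7,17) (7,17)]

Clipped polygon: [(7,10) (137/10,10) (15,123/11) (15,85/6) (71/7,17) (7,17)]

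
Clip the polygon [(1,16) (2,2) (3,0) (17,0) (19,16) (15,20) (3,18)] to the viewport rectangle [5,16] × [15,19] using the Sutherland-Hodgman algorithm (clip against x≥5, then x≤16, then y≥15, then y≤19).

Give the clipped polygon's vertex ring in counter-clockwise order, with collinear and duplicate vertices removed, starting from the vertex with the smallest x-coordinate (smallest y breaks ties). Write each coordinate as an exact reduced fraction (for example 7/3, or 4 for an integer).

1. After x ≥ 5: [(5,0) (17,0) (19,16) (15,20) (5,55/3)]
2. After x ≤ 16: [(5,0) (16,0) (16,19) (15,20) (5,55/3)]
3. After y ≥ 15: [(5,15) (16,15) (16,19) (15,20) (5,55/3)]
4. After y ≤ 19: [(5,15) (16,15) (16,19) (16,19) (9,19) (5,55/3)]
5. Canonical ring: [(5,15) (16,15) (16,19) (9,19) (5,55/3)]

Clipped polygon: [(5,15) (16,15) (16,19) (9,19) (5,55/3)]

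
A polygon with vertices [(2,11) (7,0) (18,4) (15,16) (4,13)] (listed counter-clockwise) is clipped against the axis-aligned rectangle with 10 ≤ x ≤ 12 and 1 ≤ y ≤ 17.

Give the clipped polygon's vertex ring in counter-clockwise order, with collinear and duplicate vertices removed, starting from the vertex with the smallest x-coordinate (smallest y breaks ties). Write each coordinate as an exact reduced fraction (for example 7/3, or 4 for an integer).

Clipped polygon: [(10,12/11) (12,20/11) (12,167/11) (10,161/11)]

1. After x ≥ 10: [(10,12/11) (18,4) (15,16) (10,161/11)]
2. After x ≤ 12: [(10,12/11) (12,20/11) (12,167/11) (10,161/11)]
3. After y ≥ 1: [(10,12/11) (12,20/11) (12,167/11) (10,161/11)]
4. After y ≤ 17: [(10,12/11) (12,20/11) (12,167/11) (10,161/11)]
5. Canonical ring: [(10,12/11) (12,20/11) (12,167/11) (10,161/11)]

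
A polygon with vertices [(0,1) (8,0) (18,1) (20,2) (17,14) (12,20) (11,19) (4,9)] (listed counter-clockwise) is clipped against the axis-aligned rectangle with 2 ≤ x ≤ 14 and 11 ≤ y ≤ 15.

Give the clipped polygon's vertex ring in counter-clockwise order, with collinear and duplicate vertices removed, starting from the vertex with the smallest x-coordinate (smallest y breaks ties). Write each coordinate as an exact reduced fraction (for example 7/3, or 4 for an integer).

1. After x ≥ 2: [(2,5) (2,3/4) (8,0) (18,1) (20,2) (17,14) (12,20) (11,19) (4,9)]
2. After x ≤ 14: [(2,5) (2,3/4) (8,0) (14,3/5) (14,88/5) (12,20) (11,19) (4,9)]
3. After y ≥ 11: [(14,11) (14,88/5) (12,20) (11,19) (27/5,11)]
4. After y ≤ 15: [(14,11) (14,15) (41/5,15) (27/5,11)]
5. Canonical ring: [(27/5,11) (14,11) (14,15) (41/5,15)]

Clipped polygon: [(27/5,11) (14,11) (14,15) (41/5,15)]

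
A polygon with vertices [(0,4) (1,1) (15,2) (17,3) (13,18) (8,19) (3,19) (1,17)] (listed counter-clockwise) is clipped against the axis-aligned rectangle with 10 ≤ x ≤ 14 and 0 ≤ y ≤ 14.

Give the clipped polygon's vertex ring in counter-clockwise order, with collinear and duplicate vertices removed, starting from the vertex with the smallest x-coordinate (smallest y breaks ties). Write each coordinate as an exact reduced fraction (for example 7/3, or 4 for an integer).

Clipped polygon: [(10,23/14) (14,27/14) (14,14) (10,14)]

1. After x ≥ 10: [(10,23/14) (15,2) (17,3) (13,18) (10,93/5)]
2. After x ≤ 14: [(10,23/14) (14,27/14) (14,57/4) (13,18) (10,93/5)]
3. After y ≥ 0: [(10,23/14) (14,27/14) (14,57/4) (13,18) (10,93/5)]
4. After y ≤ 14: [(10,14) (10,23/14) (14,27/14) (14,14)]
5. Canonical ring: [(10,23/14) (14,27/14) (14,14) (10,14)]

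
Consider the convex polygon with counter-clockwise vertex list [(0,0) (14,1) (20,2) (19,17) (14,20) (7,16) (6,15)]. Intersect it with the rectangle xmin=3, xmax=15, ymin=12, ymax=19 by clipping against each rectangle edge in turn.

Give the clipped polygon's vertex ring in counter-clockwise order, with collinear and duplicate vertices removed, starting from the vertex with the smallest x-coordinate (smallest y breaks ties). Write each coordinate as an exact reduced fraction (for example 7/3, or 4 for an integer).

1. After x ≥ 3: [(3,15/2) (3,3/14) (14,1) (20,2) (19,17) (14,20) (7,16) (6,15)]
2. After x ≤ 15: [(3,15/2) (3,3/14) (14,1) (15,7/6) (15,97/5) (14,20) (7,16) (6,15)]
3. After y ≥ 12: [(24/5,12) (15,12) (15,97/5) (14,20) (7,16) (6,15)]
4. After y ≤ 19: [(24/5,12) (15,12) (15,19) (49/4,19) (7,16) (6,15)]
5. Canonical ring: [(24/5,12) (15,12) (15,19) (49/4,19) (7,16) (6,15)]

Clipped polygon: [(24/5,12) (15,12) (15,19) (49/4,19) (7,16) (6,15)]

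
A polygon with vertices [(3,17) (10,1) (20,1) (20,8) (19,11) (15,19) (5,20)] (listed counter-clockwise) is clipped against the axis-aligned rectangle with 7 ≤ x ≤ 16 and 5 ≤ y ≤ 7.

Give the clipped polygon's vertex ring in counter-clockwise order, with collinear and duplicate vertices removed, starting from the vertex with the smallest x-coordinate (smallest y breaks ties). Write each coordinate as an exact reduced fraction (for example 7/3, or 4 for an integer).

Clipped polygon: [(59/8,7) (33/4,5) (16,5) (16,7)]

1. After x ≥ 7: [(7,55/7) (10,1) (20,1) (20,8) (19,11) (15,19) (7,99/5)]
2. After x ≤ 16: [(7,55/7) (10,1) (16,1) (16,17) (15,19) (7,99/5)]
3. After y ≥ 5: [(7,55/7) (33/4,5) (16,5) (16,17) (15,19) (7,99/5)]
4. After y ≤ 7: [(59/8,7) (33/4,5) (16,5) (16,7)]
5. Canonical ring: [(59/8,7) (33/4,5) (16,5) (16,7)]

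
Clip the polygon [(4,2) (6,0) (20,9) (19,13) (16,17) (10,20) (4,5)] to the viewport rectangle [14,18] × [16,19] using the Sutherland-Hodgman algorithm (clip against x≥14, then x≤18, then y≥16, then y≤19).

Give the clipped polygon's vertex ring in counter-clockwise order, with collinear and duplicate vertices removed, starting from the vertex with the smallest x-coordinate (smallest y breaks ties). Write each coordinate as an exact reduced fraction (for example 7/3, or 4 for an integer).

Clipped polygon: [(14,16) (67/4,16) (16,17) (14,18)]

1. After x ≥ 14: [(14,36/7) (20,9) (19,13) (16,17) (14,18)]
2. After x ≤ 18: [(14,36/7) (18,54/7) (18,43/3) (16,17) (14,18)]
3. After y ≥ 16: [(14,16) (67/4,16) (16,17) (14,18)]
4. After y ≤ 19: [(14,16) (67/4,16) (16,17) (14,18)]
5. Canonical ring: [(14,16) (67/4,16) (16,17) (14,18)]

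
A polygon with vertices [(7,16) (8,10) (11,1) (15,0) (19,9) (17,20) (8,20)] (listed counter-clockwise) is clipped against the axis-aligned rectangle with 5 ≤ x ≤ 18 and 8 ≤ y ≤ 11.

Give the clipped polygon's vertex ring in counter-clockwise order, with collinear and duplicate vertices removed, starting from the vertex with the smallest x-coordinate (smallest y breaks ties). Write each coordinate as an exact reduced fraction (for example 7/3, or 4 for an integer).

1. After x ≥ 5: [(7,16) (8,10) (11,1) (15,0) (19,9) (17,20) (8,20)]
2. After x ≤ 18: [(7,16) (8,10) (11,1) (15,0) (18,27/4) (18,29/2) (17,20) (8,20)]
3. After y ≥ 8: [(7,16) (8,10) (26/3,8) (18,8) (18,29/2) (17,20) (8,20)]
4. After y ≤ 11: [(47/6,11) (8,10) (26/3,8) (18,8) (18,11)]
5. Canonical ring: [(47/6,11) (8,10) (26/3,8) (18,8) (18,11)]

Clipped polygon: [(47/6,11) (8,10) (26/3,8) (18,8) (18,11)]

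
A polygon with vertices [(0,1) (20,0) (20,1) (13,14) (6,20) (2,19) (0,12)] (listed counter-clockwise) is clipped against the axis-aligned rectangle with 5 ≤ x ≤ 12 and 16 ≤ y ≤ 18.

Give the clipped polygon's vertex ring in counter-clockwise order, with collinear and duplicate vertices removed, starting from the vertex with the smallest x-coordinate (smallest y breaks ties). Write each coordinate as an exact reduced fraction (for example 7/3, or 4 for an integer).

Clipped polygon: [(5,16) (32/3,16) (25/3,18) (5,18)]

1. After x ≥ 5: [(5,3/4) (20,0) (20,1) (13,14) (6,20) (5,79/4)]
2. After x ≤ 12: [(5,3/4) (12,2/5) (12,104/7) (6,20) (5,79/4)]
3. After y ≥ 16: [(5,16) (32/3,16) (6,20) (5,79/4)]
4. After y ≤ 18: [(5,18) (5,16) (32/3,16) (25/3,18)]
5. Canonical ring: [(5,16) (32/3,16) (25/3,18) (5,18)]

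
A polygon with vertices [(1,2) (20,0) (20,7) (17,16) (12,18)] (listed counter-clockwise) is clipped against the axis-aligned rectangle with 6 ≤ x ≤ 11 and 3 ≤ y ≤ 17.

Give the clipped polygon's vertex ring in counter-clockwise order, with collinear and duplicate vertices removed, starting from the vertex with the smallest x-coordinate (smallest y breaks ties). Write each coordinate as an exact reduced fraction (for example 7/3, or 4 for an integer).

1. After x ≥ 6: [(6,102/11) (6,28/19) (20,0) (20,7) (17,16) (12,18)]
2. After x ≤ 11: [(11,182/11) (6,102/11) (6,28/19) (11,18/19)]
3. After y ≥ 3: [(11,3) (11,182/11) (6,102/11) (6,3)]
4. After y ≤ 17: [(11,3) (11,182/11) (6,102/11) (6,3)]
5. Canonical ring: [(6,3) (11,3) (11,182/11) (6,102/11)]

Clipped polygon: [(6,3) (11,3) (11,182/11) (6,102/11)]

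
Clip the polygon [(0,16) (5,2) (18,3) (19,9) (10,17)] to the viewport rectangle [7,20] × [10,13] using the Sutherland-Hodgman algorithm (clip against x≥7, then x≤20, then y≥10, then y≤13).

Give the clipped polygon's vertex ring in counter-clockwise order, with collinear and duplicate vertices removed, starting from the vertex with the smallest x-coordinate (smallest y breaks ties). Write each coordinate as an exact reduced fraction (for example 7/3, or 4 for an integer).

Clipped polygon: [(7,10) (143/8,10) (29/2,13) (7,13)]

1. After x ≥ 7: [(7,167/10) (7,28/13) (18,3) (19,9) (10,17)]
2. After x ≤ 20: [(7,167/10) (7,28/13) (18,3) (19,9) (10,17)]
3. After y ≥ 10: [(7,167/10) (7,10) (143/8,10) (10,17)]
4. After y ≤ 13: [(7,13) (7,10) (143/8,10) (29/2,13)]
5. Canonical ring: [(7,10) (143/8,10) (29/2,13) (7,13)]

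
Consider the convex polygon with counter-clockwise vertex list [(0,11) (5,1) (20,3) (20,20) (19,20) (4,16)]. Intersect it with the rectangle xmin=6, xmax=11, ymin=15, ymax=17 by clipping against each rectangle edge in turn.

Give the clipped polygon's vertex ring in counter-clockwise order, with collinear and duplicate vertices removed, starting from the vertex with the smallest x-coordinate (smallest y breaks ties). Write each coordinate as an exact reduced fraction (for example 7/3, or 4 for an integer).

1. After x ≥ 6: [(6,17/15) (20,3) (20,20) (19,20) (6,248/15)]
2. After x ≤ 11: [(6,17/15) (11,9/5) (11,268/15) (6,248/15)]
3. After y ≥ 15: [(6,15) (11,15) (11,268/15) (6,248/15)]
4. After y ≤ 17: [(6,15) (11,15) (11,17) (31/4,17) (6,248/15)]
5. Canonical ring: [(6,15) (11,15) (11,17) (31/4,17) (6,248/15)]

Clipped polygon: [(6,15) (11,15) (11,17) (31/4,17) (6,248/15)]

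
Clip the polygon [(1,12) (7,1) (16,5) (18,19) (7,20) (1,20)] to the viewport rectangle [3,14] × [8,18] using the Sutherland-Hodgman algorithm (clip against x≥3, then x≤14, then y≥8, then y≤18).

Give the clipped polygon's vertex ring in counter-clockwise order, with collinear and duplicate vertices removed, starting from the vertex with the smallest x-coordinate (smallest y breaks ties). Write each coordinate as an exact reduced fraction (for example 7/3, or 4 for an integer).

Clipped polygon: [(3,25/3) (35/11,8) (14,8) (14,18) (3,18)]

1. After x ≥ 3: [(3,25/3) (7,1) (16,5) (18,19) (7,20) (3,20)]
2. After x ≤ 14: [(3,25/3) (7,1) (14,37/9) (14,213/11) (7,20) (3,20)]
3. After y ≥ 8: [(3,25/3) (35/11,8) (14,8) (14,213/11) (7,20) (3,20)]
4. After y ≤ 18: [(3,18) (3,25/3) (35/11,8) (14,8) (14,18)]
5. Canonical ring: [(3,25/3) (35/11,8) (14,8) (14,18) (3,18)]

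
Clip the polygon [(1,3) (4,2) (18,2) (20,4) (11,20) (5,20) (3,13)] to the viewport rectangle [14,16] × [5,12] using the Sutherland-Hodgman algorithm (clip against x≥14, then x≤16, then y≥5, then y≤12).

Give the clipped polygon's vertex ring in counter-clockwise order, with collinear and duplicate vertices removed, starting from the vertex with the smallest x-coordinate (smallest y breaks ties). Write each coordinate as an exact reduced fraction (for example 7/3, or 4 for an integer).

Clipped polygon: [(14,5) (16,5) (16,100/9) (31/2,12) (14,12)]

1. After x ≥ 14: [(14,2) (18,2) (20,4) (14,44/3)]
2. After x ≤ 16: [(14,2) (16,2) (16,100/9) (14,44/3)]
3. After y ≥ 5: [(14,5) (16,5) (16,100/9) (14,44/3)]
4. After y ≤ 12: [(14,12) (14,5) (16,5) (16,100/9) (31/2,12)]
5. Canonical ring: [(14,5) (16,5) (16,100/9) (31/2,12) (14,12)]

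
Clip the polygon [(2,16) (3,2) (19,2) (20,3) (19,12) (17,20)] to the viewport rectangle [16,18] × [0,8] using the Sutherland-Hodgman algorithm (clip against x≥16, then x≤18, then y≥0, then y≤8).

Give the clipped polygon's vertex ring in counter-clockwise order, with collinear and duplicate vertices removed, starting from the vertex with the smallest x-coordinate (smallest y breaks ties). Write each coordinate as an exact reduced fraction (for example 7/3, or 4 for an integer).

Clipped polygon: [(16,2) (18,2) (18,8) (16,8)]

1. After x ≥ 16: [(16,296/15) (16,2) (19,2) (20,3) (19,12) (17,20)]
2. After x ≤ 18: [(16,296/15) (16,2) (18,2) (18,16) (17,20)]
3. After y ≥ 0: [(16,296/15) (16,2) (18,2) (18,16) (17,20)]
4. After y ≤ 8: [(16,8) (16,2) (18,2) (18,8)]
5. Canonical ring: [(16,2) (18,2) (18,8) (16,8)]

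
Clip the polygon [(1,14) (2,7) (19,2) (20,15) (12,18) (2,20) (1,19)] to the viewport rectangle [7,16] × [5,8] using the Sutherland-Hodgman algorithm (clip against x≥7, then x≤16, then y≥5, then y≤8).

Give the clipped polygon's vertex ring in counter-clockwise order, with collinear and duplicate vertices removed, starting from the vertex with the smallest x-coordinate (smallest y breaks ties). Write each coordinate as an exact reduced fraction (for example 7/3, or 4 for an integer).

Clipped polygon: [(7,94/17) (44/5,5) (16,5) (16,8) (7,8)]

1. After x ≥ 7: [(7,94/17) (19,2) (20,15) (12,18) (7,19)]
2. After x ≤ 16: [(7,94/17) (16,49/17) (16,33/2) (12,18) (7,19)]
3. After y ≥ 5: [(7,94/17) (44/5,5) (16,5) (16,33/2) (12,18) (7,19)]
4. After y ≤ 8: [(7,8) (7,94/17) (44/5,5) (16,5) (16,8)]
5. Canonical ring: [(7,94/17) (44/5,5) (16,5) (16,8) (7,8)]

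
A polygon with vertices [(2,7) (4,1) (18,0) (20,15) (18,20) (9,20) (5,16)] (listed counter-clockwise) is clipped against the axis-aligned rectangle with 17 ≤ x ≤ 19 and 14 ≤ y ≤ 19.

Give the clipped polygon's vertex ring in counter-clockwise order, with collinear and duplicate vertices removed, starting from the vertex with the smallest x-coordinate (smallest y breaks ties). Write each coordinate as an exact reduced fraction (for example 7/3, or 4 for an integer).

1. After x ≥ 17: [(17,1/14) (18,0) (20,15) (18,20) (17,20)]
2. After x ≤ 19: [(17,1/14) (18,0) (19,15/2) (19,35/2) (18,20) (17,20)]
3. After y ≥ 14: [(17,14) (19,14) (19,35/2) (18,20) (17,20)]
4. After y ≤ 19: [(17,19) (17,14) (19,14) (19,35/2) (92/5,19)]
5. Canonical ring: [(17,14) (19,14) (19,35/2) (92/5,19) (17,19)]

Clipped polygon: [(17,14) (19,14) (19,35/2) (92/5,19) (17,19)]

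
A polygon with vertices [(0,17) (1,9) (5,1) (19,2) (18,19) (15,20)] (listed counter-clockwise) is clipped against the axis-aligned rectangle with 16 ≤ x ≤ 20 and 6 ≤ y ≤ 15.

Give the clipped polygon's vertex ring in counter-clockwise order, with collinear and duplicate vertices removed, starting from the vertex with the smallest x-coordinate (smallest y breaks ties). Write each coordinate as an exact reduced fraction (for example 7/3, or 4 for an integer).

1. After x ≥ 16: [(16,25/14) (19,2) (18,19) (16,59/3)]
2. After x ≤ 20: [(16,25/14) (19,2) (18,19) (16,59/3)]
3. After y ≥ 6: [(16,6) (319/17,6) (18,19) (16,59/3)]
4. After y ≤ 15: [(16,15) (16,6) (319/17,6) (310/17,15)]
5. Canonical ring: [(16,6) (319/17,6) (310/17,15) (16,15)]

Clipped polygon: [(16,6) (319/17,6) (310/17,15) (16,15)]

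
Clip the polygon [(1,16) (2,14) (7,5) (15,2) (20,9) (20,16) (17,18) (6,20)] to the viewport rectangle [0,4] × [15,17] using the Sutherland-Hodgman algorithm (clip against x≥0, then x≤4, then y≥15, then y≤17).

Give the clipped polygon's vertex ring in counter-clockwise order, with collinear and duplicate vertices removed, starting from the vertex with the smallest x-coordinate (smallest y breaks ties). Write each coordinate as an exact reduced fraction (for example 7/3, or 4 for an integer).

1. After x ≥ 0: [(1,16) (2,14) (7,5) (15,2) (20,9) (20,16) (17,18) (6,20)]
2. After x ≤ 4: [(4,92/5) (1,16) (2,14) (4,52/5)]
3. After y ≥ 15: [(4,15) (4,92/5) (1,16) (3/2,15)]
4. After y ≤ 17: [(4,15) (4,17) (9/4,17) (1,16) (3/2,15)]
5. Canonical ring: [(1,16) (3/2,15) (4,15) (4,17) (9/4,17)]

Clipped polygon: [(1,16) (3/2,15) (4,15) (4,17) (9/4,17)]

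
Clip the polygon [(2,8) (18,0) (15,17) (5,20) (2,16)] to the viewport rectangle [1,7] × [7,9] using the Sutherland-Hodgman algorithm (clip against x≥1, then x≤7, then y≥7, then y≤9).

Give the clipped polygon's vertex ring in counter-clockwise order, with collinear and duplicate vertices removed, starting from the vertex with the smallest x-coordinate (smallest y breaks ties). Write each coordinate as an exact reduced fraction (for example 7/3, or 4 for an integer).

1. After x ≥ 1: [(2,8) (18,0) (15,17) (5,20) (2,16)]
2. After x ≤ 7: [(2,8) (7,11/2) (7,97/5) (5,20) (2,16)]
3. After y ≥ 7: [(2,8) (4,7) (7,7) (7,97/5) (5,20) (2,16)]
4. After y ≤ 9: [(2,9) (2,8) (4,7) (7,7) (7,9)]
5. Canonical ring: [(2,8) (4,7) (7,7) (7,9) (2,9)]

Clipped polygon: [(2,8) (4,7) (7,7) (7,9) (2,9)]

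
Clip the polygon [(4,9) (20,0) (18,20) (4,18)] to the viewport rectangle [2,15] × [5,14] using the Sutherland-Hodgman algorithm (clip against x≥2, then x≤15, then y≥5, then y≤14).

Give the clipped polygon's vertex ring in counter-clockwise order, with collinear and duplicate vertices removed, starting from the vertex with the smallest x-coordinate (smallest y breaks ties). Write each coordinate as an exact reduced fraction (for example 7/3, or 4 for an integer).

1. After x ≥ 2: [(4,9) (20,0) (18,20) (4,18)]
2. After x ≤ 15: [(4,9) (15,45/16) (15,137/7) (4,18)]
3. After y ≥ 5: [(4,9) (100/9,5) (15,5) (15,137/7) (4,18)]
4. After y ≤ 14: [(4,14) (4,9) (100/9,5) (15,5) (15,14)]
5. Canonical ring: [(4,9) (100/9,5) (15,5) (15,14) (4,14)]

Clipped polygon: [(4,9) (100/9,5) (15,5) (15,14) (4,14)]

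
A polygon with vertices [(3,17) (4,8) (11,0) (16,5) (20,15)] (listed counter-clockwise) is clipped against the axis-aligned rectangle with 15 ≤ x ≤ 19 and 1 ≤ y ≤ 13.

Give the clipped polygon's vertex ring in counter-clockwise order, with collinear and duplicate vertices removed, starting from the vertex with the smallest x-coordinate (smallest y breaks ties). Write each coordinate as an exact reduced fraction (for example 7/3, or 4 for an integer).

1. After x ≥ 15: [(15,265/17) (15,4) (16,5) (20,15)]
2. After x ≤ 19: [(19,257/17) (15,265/17) (15,4) (16,5) (19,25/2)]
3. After y ≥ 1: [(19,257/17) (15,265/17) (15,4) (16,5) (19,25/2)]
4. After y ≤ 13: [(19,13) (15,13) (15,4) (16,5) (19,25/2)]
5. Canonical ring: [(15,4) (16,5) (19,25/2) (19,13) (15,13)]

Clipped polygon: [(15,4) (16,5) (19,25/2) (19,13) (15,13)]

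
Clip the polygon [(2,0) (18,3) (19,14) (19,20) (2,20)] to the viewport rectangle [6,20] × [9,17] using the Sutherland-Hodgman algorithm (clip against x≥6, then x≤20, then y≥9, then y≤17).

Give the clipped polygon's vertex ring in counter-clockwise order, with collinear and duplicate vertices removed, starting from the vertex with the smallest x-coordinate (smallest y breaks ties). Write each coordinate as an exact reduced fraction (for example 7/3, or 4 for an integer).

1. After x ≥ 6: [(6,3/4) (18,3) (19,14) (19,20) (6,20)]
2. After x ≤ 20: [(6,3/4) (18,3) (19,14) (19,20) (6,20)]
3. After y ≥ 9: [(6,9) (204/11,9) (19,14) (19,20) (6,20)]
4. After y ≤ 17: [(6,17) (6,9) (204/11,9) (19,14) (19,17)]
5. Canonical ring: [(6,9) (204/11,9) (19,14) (19,17) (6,17)]

Clipped polygon: [(6,9) (204/11,9) (19,14) (19,17) (6,17)]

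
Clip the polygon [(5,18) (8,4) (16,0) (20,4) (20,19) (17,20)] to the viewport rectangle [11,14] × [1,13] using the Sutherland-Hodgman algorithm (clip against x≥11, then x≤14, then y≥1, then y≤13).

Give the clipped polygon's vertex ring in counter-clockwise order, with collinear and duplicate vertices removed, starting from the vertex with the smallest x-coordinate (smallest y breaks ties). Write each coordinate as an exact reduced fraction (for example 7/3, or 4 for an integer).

1. After x ≥ 11: [(11,19) (11,5/2) (16,0) (20,4) (20,19) (17,20)]
2. After x ≤ 14: [(14,39/2) (11,19) (11,5/2) (14,1)]
3. After y ≥ 1: [(14,39/2) (11,19) (11,5/2) (14,1)]
4. After y ≤ 13: [(14,13) (11,13) (11,5/2) (14,1)]
5. Canonical ring: [(11,5/2) (14,1) (14,13) (11,13)]

Clipped polygon: [(11,5/2) (14,1) (14,13) (11,13)]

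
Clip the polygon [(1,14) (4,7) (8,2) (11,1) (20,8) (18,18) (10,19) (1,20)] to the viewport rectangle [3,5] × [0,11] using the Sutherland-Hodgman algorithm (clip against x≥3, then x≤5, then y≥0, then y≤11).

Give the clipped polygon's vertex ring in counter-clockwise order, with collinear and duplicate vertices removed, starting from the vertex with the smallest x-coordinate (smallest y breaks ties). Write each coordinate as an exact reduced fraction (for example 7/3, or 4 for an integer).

1. After x ≥ 3: [(3,28/3) (4,7) (8,2) (11,1) (20,8) (18,18) (10,19) (3,178/9)]
2. After x ≤ 5: [(3,28/3) (4,7) (5,23/4) (5,176/9) (3,178/9)]
3. After y ≥ 0: [(3,28/3) (4,7) (5,23/4) (5,176/9) (3,178/9)]
4. After y ≤ 11: [(3,11) (3,28/3) (4,7) (5,23/4) (5,11)]
5. Canonical ring: [(3,28/3) (4,7) (5,23/4) (5,11) (3,11)]

Clipped polygon: [(3,28/3) (4,7) (5,23/4) (5,11) (3,11)]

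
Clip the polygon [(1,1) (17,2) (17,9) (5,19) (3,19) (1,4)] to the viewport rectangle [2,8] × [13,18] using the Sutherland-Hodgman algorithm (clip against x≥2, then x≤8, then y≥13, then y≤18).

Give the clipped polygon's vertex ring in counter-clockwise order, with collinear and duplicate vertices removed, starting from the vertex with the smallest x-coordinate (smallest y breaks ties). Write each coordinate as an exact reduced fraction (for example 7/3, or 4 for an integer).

1. After x ≥ 2: [(2,17/16) (17,2) (17,9) (5,19) (3,19) (2,23/2)]
2. After x ≤ 8: [(2,17/16) (8,23/16) (8,33/2) (5,19) (3,19) (2,23/2)]
3. After y ≥ 13: [(8,13) (8,33/2) (5,19) (3,19) (11/5,13)]
4. After y ≤ 18: [(8,13) (8,33/2) (31/5,18) (43/15,18) (11/5,13)]
5. Canonical ring: [(11/5,13) (8,13) (8,33/2) (31/5,18) (43/15,18)]

Clipped polygon: [(11/5,13) (8,13) (8,33/2) (31/5,18) (43/15,18)]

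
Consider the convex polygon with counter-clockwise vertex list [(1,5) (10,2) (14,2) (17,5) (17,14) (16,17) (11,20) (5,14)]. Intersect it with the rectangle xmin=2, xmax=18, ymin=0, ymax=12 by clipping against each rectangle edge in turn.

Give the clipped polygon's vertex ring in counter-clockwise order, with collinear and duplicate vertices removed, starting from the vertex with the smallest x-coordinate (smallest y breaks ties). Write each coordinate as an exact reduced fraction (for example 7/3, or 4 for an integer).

Clipped polygon: [(2,14/3) (10,2) (14,2) (17,5) (17,12) (37/9,12) (2,29/4)]

1. After x ≥ 2: [(2,29/4) (2,14/3) (10,2) (14,2) (17,5) (17,14) (16,17) (11,20) (5,14)]
2. After x ≤ 18: [(2,29/4) (2,14/3) (10,2) (14,2) (17,5) (17,14) (16,17) (11,20) (5,14)]
3. After y ≥ 0: [(2,29/4) (2,14/3) (10,2) (14,2) (17,5) (17,14) (16,17) (11,20) (5,14)]
4. After y ≤ 12: [(37/9,12) (2,29/4) (2,14/3) (10,2) (14,2) (17,5) (17,12)]
5. Canonical ring: [(2,14/3) (10,2) (14,2) (17,5) (17,12) (37/9,12) (2,29/4)]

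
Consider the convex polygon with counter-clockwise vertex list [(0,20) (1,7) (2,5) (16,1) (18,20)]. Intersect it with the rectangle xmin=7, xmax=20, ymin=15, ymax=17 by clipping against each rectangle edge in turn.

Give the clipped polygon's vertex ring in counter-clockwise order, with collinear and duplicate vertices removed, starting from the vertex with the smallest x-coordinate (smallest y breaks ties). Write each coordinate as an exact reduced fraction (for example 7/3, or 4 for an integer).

1. After x ≥ 7: [(7,20) (7,25/7) (16,1) (18,20)]
2. After x ≤ 20: [(7,20) (7,25/7) (16,1) (18,20)]
3. After y ≥ 15: [(7,20) (7,15) (332/19,15) (18,20)]
4. After y ≤ 17: [(7,17) (7,15) (332/19,15) (336/19,17)]
5. Canonical ring: [(7,15) (332/19,15) (336/19,17) (7,17)]

Clipped polygon: [(7,15) (332/19,15) (336/19,17) (7,17)]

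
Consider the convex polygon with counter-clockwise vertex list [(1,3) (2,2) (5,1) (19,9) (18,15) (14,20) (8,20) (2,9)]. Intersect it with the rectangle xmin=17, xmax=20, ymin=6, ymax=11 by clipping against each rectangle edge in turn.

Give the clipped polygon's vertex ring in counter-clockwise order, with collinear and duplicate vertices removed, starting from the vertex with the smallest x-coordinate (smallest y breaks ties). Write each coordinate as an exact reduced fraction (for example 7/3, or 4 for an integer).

Clipped polygon: [(17,55/7) (19,9) (56/3,11) (17,11)]

1. After x ≥ 17: [(17,55/7) (19,9) (18,15) (17,65/4)]
2. After x ≤ 20: [(17,55/7) (19,9) (18,15) (17,65/4)]
3. After y ≥ 6: [(17,55/7) (19,9) (18,15) (17,65/4)]
4. After y ≤ 11: [(17,11) (17,55/7) (19,9) (56/3,11)]
5. Canonical ring: [(17,55/7) (19,9) (56/3,11) (17,11)]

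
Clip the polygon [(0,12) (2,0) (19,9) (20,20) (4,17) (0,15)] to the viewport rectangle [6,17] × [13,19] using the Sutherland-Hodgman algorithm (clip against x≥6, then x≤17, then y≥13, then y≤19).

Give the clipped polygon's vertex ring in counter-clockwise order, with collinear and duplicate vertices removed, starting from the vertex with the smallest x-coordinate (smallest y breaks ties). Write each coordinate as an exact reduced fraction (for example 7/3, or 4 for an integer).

1. After x ≥ 6: [(6,36/17) (19,9) (20,20) (6,139/8)]
2. After x ≤ 17: [(6,36/17) (17,135/17) (17,311/16) (6,139/8)]
3. After y ≥ 13: [(6,13) (17,13) (17,311/16) (6,139/8)]
4. After y ≤ 19: [(6,13) (17,13) (17,19) (44/3,19) (6,139/8)]
5. Canonical ring: [(6,13) (17,13) (17,19) (44/3,19) (6,139/8)]

Clipped polygon: [(6,13) (17,13) (17,19) (44/3,19) (6,139/8)]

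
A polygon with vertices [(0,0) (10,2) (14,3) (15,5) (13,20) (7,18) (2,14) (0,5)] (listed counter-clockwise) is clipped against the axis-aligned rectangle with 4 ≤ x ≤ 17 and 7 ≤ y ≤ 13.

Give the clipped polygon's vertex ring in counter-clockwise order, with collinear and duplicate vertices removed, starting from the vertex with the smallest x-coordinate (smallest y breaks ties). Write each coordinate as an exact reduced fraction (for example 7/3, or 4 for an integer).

Clipped polygon: [(4,7) (221/15,7) (209/15,13) (4,13)]

1. After x ≥ 4: [(4,4/5) (10,2) (14,3) (15,5) (13,20) (7,18) (4,78/5)]
2. After x ≤ 17: [(4,4/5) (10,2) (14,3) (15,5) (13,20) (7,18) (4,78/5)]
3. After y ≥ 7: [(4,7) (221/15,7) (13,20) (7,18) (4,78/5)]
4. After y ≤ 13: [(4,13) (4,7) (221/15,7) (209/15,13)]
5. Canonical ring: [(4,7) (221/15,7) (209/15,13) (4,13)]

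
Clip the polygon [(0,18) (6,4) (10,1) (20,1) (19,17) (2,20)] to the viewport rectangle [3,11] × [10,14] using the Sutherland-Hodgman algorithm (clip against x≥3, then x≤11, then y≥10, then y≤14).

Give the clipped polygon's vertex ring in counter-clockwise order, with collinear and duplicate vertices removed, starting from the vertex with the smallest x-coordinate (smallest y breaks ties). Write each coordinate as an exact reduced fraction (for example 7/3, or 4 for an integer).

Clipped polygon: [(3,11) (24/7,10) (11,10) (11,14) (3,14)]

1. After x ≥ 3: [(3,11) (6,4) (10,1) (20,1) (19,17) (3,337/17)]
2. After x ≤ 11: [(3,11) (6,4) (10,1) (11,1) (11,313/17) (3,337/17)]
3. After y ≥ 10: [(3,11) (24/7,10) (11,10) (11,313/17) (3,337/17)]
4. After y ≤ 14: [(3,14) (3,11) (24/7,10) (11,10) (11,14)]
5. Canonical ring: [(3,11) (24/7,10) (11,10) (11,14) (3,14)]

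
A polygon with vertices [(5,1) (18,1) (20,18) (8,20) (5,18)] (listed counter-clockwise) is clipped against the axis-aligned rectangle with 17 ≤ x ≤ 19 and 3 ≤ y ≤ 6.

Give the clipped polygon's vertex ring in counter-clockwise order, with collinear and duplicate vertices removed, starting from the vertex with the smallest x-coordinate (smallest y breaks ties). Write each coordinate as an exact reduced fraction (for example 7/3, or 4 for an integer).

1. After x ≥ 17: [(17,1) (18,1) (20,18) (17,37/2)]
2. After x ≤ 19: [(17,1) (18,1) (19,19/2) (19,109/6) (17,37/2)]
3. After y ≥ 3: [(17,3) (310/17,3) (19,19/2) (19,109/6) (17,37/2)]
4. After y ≤ 6: [(17,6) (17,3) (310/17,3) (316/17,6)]
5. Canonical ring: [(17,3) (310/17,3) (316/17,6) (17,6)]

Clipped polygon: [(17,3) (310/17,3) (316/17,6) (17,6)]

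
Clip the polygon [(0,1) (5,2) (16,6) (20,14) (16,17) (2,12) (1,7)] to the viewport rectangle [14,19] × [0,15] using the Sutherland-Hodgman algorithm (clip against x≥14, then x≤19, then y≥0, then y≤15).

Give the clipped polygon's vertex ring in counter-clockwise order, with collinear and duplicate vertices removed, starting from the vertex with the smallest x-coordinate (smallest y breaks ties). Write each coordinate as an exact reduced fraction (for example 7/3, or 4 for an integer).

1. After x ≥ 14: [(14,58/11) (16,6) (20,14) (16,17) (14,114/7)]
2. After x ≤ 19: [(14,58/11) (16,6) (19,12) (19,59/4) (16,17) (14,114/7)]
3. After y ≥ 0: [(14,58/11) (16,6) (19,12) (19,59/4) (16,17) (14,114/7)]
4. After y ≤ 15: [(14,15) (14,58/11) (16,6) (19,12) (19,59/4) (56/3,15)]
5. Canonical ring: [(14,58/11) (16,6) (19,12) (19,59/4) (56/3,15) (14,15)]

Clipped polygon: [(14,58/11) (16,6) (19,12) (19,59/4) (56/3,15) (14,15)]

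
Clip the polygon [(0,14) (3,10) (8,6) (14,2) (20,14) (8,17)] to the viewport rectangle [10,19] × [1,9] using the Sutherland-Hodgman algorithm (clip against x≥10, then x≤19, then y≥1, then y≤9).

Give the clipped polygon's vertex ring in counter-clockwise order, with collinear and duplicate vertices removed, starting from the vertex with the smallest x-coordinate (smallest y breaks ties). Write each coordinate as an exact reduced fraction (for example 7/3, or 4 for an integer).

Clipped polygon: [(10,14/3) (14,2) (35/2,9) (10,9)]

1. After x ≥ 10: [(10,14/3) (14,2) (20,14) (10,33/2)]
2. After x ≤ 19: [(10,14/3) (14,2) (19,12) (19,57/4) (10,33/2)]
3. After y ≥ 1: [(10,14/3) (14,2) (19,12) (19,57/4) (10,33/2)]
4. After y ≤ 9: [(10,9) (10,14/3) (14,2) (35/2,9)]
5. Canonical ring: [(10,14/3) (14,2) (35/2,9) (10,9)]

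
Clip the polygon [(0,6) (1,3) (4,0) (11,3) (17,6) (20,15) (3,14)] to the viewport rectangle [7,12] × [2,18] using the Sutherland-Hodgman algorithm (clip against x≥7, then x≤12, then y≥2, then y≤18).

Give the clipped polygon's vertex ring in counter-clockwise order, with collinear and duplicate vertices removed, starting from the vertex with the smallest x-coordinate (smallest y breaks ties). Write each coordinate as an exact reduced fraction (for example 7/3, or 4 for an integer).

1. After x ≥ 7: [(7,9/7) (11,3) (17,6) (20,15) (7,242/17)]
2. After x ≤ 12: [(7,9/7) (11,3) (12,7/2) (12,247/17) (7,242/17)]
3. After y ≥ 2: [(7,2) (26/3,2) (11,3) (12,7/2) (12,247/17) (7,242/17)]
4. After y ≤ 18: [(7,2) (26/3,2) (11,3) (12,7/2) (12,247/17) (7,242/17)]
5. Canonical ring: [(7,2) (26/3,2) (11,3) (12,7/2) (12,247/17) (7,242/17)]

Clipped polygon: [(7,2) (26/3,2) (11,3) (12,7/2) (12,247/17) (7,242/17)]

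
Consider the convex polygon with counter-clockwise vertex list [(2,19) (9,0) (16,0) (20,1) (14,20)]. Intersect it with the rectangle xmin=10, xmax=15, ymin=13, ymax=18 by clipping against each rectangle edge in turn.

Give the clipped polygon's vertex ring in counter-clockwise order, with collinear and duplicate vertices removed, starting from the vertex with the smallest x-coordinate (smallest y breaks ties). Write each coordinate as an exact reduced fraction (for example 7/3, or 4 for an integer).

Clipped polygon: [(10,13) (15,13) (15,101/6) (278/19,18) (10,18)]

1. After x ≥ 10: [(10,59/3) (10,0) (16,0) (20,1) (14,20)]
2. After x ≤ 15: [(10,59/3) (10,0) (15,0) (15,101/6) (14,20)]
3. After y ≥ 13: [(10,59/3) (10,13) (15,13) (15,101/6) (14,20)]
4. After y ≤ 18: [(10,18) (10,13) (15,13) (15,101/6) (278/19,18)]
5. Canonical ring: [(10,13) (15,13) (15,101/6) (278/19,18) (10,18)]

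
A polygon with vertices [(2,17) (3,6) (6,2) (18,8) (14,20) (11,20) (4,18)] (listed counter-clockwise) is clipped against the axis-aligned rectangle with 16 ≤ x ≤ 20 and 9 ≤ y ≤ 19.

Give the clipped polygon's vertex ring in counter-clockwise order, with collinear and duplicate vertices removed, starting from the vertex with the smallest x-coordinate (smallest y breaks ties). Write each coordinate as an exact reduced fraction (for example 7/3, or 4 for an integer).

Clipped polygon: [(16,9) (53/3,9) (16,14)]

1. After x ≥ 16: [(16,7) (18,8) (16,14)]
2. After x ≤ 20: [(16,7) (18,8) (16,14)]
3. After y ≥ 9: [(16,9) (53/3,9) (16,14)]
4. After y ≤ 19: [(16,9) (53/3,9) (16,14)]
5. Canonical ring: [(16,9) (53/3,9) (16,14)]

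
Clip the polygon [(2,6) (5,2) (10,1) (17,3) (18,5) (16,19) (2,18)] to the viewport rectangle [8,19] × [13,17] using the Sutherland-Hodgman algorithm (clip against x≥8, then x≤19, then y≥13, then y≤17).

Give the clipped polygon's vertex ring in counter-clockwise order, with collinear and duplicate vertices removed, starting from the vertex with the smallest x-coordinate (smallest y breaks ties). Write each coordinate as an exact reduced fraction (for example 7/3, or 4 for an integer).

1. After x ≥ 8: [(8,7/5) (10,1) (17,3) (18,5) (16,19) (8,129/7)]
2. After x ≤ 19: [(8,7/5) (10,1) (17,3) (18,5) (16,19) (8,129/7)]
3. After y ≥ 13: [(8,13) (118/7,13) (16,19) (8,129/7)]
4. After y ≤ 17: [(8,17) (8,13) (118/7,13) (114/7,17)]
5. Canonical ring: [(8,13) (118/7,13) (114/7,17) (8,17)]

Clipped polygon: [(8,13) (118/7,13) (114/7,17) (8,17)]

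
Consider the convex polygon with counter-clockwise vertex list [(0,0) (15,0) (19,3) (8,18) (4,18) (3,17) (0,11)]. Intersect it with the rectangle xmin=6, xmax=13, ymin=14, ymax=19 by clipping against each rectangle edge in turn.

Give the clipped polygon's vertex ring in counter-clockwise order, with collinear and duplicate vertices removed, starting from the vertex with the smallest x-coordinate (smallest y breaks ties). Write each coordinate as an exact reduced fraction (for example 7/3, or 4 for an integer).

1. After x ≥ 6: [(6,0) (15,0) (19,3) (8,18) (6,18)]
2. After x ≤ 13: [(6,0) (13,0) (13,123/11) (8,18) (6,18)]
3. After y ≥ 14: [(6,14) (164/15,14) (8,18) (6,18)]
4. After y ≤ 19: [(6,14) (164/15,14) (8,18) (6,18)]
5. Canonical ring: [(6,14) (164/15,14) (8,18) (6,18)]

Clipped polygon: [(6,14) (164/15,14) (8,18) (6,18)]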